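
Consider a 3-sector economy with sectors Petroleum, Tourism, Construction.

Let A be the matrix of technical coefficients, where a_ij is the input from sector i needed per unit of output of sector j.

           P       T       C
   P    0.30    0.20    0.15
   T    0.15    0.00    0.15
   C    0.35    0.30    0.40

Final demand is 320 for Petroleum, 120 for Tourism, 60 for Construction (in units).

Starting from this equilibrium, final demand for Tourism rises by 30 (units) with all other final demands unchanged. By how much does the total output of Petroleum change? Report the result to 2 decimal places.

I − A =
  [   0.70    -0.20    -0.15]
  [  -0.15     1.00    -0.15]
  [  -0.35    -0.30     0.60]
Cofactors of I−A, C_ij = (−1)^(i+j)·(minor ij) (rows/columns in the sector order above):
  C_11 = (1.00)(0.60) − (-0.15)(-0.30) = 0.5550
  C_12 = −[(-0.15)(0.60) − (-0.15)(-0.35)] = 0.1425
  C_13 = (-0.15)(-0.30) − (1.00)(-0.35) = 0.3950
  C_21 = −[(-0.20)(0.60) − (-0.15)(-0.30)] = 0.1650
  C_22 = (0.70)(0.60) − (-0.15)(-0.35) = 0.3675
  C_23 = −[(0.70)(-0.30) − (-0.20)(-0.35)] = 0.2800
  C_31 = (-0.20)(-0.15) − (-0.15)(1.00) = 0.1800
  C_32 = −[(0.70)(-0.15) − (-0.15)(-0.15)] = 0.1275
  C_33 = (0.70)(1.00) − (-0.20)(-0.15) = 0.6700
det(I−A) = Σ_j (I−A)_1j·C_1j = (0.70)(0.5550) + (-0.20)(0.1425) + (-0.15)(0.3950) = 0.30075
adj(I−A) = Cᵀ =
  [ 0.5550   0.1650   0.1800]
  [ 0.1425   0.3675   0.1275]
  [ 0.3950   0.2800   0.6700]
(I − A)⁻¹ = adj(I−A) / det(I−A) ≈
  [   1.8454     0.5486     0.5985]
  [   0.4738     1.2219     0.4239]
  [   1.3134     0.9310     2.2278]
Δx = (I − A)⁻¹ Δd with Δd having +30 in the Tourism component and 0 elsewhere.
So Δx_P = L_PT · (+30), where L_PT = adj(I−A)_PT / det(I−A) = 0.1650 / 0.30075.
Δx_P = 0.1650 × (+30) / 0.30075 = 4.95 / 0.30075 ≈ 16.46.

Δx_P = 16.46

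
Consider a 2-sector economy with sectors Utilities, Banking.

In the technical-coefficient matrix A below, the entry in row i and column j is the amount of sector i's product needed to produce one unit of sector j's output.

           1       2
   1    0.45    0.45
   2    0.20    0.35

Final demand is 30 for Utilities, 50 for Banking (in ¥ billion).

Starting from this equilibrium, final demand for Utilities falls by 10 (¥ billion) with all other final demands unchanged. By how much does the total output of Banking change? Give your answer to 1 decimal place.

I − A =
  [   0.55    -0.45]
  [  -0.20     0.65]
det(I−A) = (0.55)(0.65) − (-0.45)(-0.20) = 0.2675
adj(I−A) = [[0.65, 0.45], [0.20, 0.55]]
(I − A)⁻¹ = adj(I−A) / det(I−A) ≈
  [   2.4299     1.6822]
  [   0.7477     2.0561]
Δx = (I − A)⁻¹ Δd with Δd having -10 in the Utilities component and 0 elsewhere.
So Δx_2 = L_21 · (-10), where L_21 = adj(I−A)_21 / det(I−A) = 0.20 / 0.2675.
Δx_2 = 0.20 × (-10) / 0.2675 = -2.00 / 0.2675 ≈ -7.5.

Δx_2 = -7.5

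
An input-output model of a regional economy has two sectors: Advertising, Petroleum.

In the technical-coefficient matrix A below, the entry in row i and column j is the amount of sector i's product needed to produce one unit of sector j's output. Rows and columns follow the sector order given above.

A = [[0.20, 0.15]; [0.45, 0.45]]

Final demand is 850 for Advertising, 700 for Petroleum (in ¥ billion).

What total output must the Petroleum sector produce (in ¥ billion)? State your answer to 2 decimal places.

I − A =
  [   0.80    -0.15]
  [  -0.45     0.55]
det(I−A) = (0.80)(0.55) − (-0.15)(-0.45) = 0.3725
adj(I−A) = [[0.55, 0.15], [0.45, 0.80]]
(I − A)⁻¹ = adj(I−A) / det(I−A) ≈
  [   1.4765     0.4027]
  [   1.2081     2.1477]
x = (I − A)⁻¹ d = adj(I−A)·d / det(I−A), with det(I−A) = 0.3725:
  x_1 = (0.55·850 + 0.15·700) / 0.3725 = 572.50 / 0.3725 ≈ 1536.91
  x_2 = (0.45·850 + 0.80·700) / 0.3725 = 942.50 / 0.3725 ≈ 2530.20

x_2 = 2530.20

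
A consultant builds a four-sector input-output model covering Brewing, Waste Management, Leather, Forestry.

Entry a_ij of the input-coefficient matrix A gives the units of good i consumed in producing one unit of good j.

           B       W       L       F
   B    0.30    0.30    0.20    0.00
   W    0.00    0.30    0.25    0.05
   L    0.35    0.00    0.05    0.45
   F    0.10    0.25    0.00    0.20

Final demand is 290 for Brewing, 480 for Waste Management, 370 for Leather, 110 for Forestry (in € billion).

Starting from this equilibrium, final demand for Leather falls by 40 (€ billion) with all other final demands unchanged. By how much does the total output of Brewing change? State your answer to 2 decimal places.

I − A =
  [   0.70    -0.30    -0.20     0.00]
  [   0.00     0.70    -0.25    -0.05]
  [  -0.35     0.00     0.95    -0.45]
  [  -0.10    -0.25     0.00     0.80]
Compute the cofactors C_ij = (−1)^(i+j)·(3×3 minor ij) of I−A; the adjugate is their transpose:
adj(I−A) = Cᵀ =
  [ 0.492000   0.250500   0.169500   0.111000]
  [ 0.086000   0.467000   0.141000   0.108500]
  [ 0.223125   0.176250   0.381750   0.225750]
  [ 0.088375   0.177250   0.065250   0.390250]
det(I−A) = Σ_j (I−A)_1j·C_1j = (0.70)(0.492000) + (-0.30)(0.086000) + (-0.20)(0.223125) + (0.00)(0.088375) = 0.273975
(I − A)⁻¹ = adj(I−A) / det(I−A) ≈
  [   1.7958     0.9143     0.6187     0.4051]
  [   0.3139     1.7045     0.5146     0.3960]
  [   0.8144     0.6433     1.3934     0.8240]
  [   0.3226     0.6470     0.2382     1.4244]
Δx = (I − A)⁻¹ Δd with Δd having -40 in the Leather component and 0 elsewhere.
So Δx_B = L_BL · (-40), where L_BL = adj(I−A)_BL / det(I−A) = 0.169500 / 0.273975.
Δx_B = 0.169500 × (-40) / 0.273975 = -6.78 / 0.273975 ≈ -24.75.

Δx_B = -24.75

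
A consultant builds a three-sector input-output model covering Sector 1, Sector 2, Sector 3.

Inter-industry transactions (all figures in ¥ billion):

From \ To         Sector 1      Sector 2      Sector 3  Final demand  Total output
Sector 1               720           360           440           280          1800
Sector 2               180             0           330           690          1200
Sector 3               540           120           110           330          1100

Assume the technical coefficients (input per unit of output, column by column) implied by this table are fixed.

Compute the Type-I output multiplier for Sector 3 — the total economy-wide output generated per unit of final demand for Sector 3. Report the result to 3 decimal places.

m_3 = 3.721

Technical coefficients a_ij = z_ij / X_j:
  a_11 = 720/1800 = 0.40, a_21 = 180/1800 = 0.10, a_31 = 540/1800 = 0.30
  a_12 = 360/1200 = 0.30, a_22 = 0/1200 = 0.00, a_32 = 120/1200 = 0.10
  a_13 = 440/1100 = 0.40, a_23 = 330/1100 = 0.30, a_33 = 110/1100 = 0.10
I − A =
  [   0.60    -0.30    -0.40]
  [  -0.10     1.00    -0.30]
  [  -0.30    -0.10     0.90]
Cofactors of I−A, C_ij = (−1)^(i+j)·(minor ij) (rows/columns in the sector order above):
  C_11 = (1.00)(0.90) − (-0.30)(-0.10) = 0.8700
  C_12 = −[(-0.10)(0.90) − (-0.30)(-0.30)] = 0.1800
  C_13 = (-0.10)(-0.10) − (1.00)(-0.30) = 0.3100
  C_21 = −[(-0.30)(0.90) − (-0.40)(-0.10)] = 0.3100
  C_22 = (0.60)(0.90) − (-0.40)(-0.30) = 0.4200
  C_23 = −[(0.60)(-0.10) − (-0.30)(-0.30)] = 0.1500
  C_31 = (-0.30)(-0.30) − (-0.40)(1.00) = 0.4900
  C_32 = −[(0.60)(-0.30) − (-0.40)(-0.10)] = 0.2200
  C_33 = (0.60)(1.00) − (-0.30)(-0.10) = 0.5700
det(I−A) = Σ_j (I−A)_1j·C_1j = (0.60)(0.8700) + (-0.30)(0.1800) + (-0.40)(0.3100) = 0.3440
adj(I−A) = Cᵀ =
  [ 0.8700   0.3100   0.4900]
  [ 0.1800   0.4200   0.2200]
  [ 0.3100   0.1500   0.5700]
(I − A)⁻¹ = adj(I−A) / det(I−A) ≈
  [   2.5291     0.9012     1.4244]
  [   0.5233     1.2209     0.6395]
  [   0.9012     0.4360     1.6570]
The output multiplier for sector j is the column-j sum of the Leontief inverse (I − A)⁻¹ = adj(I−A) / det(I−A).
Column 3 of adj(I−A): (0.4900, 0.2200, 0.5700); det(I−A) = 0.3440.
m_3 = (0.4900 + 0.2200 + 0.5700) / 0.3440 = 1.28 / 0.3440 ≈ 3.721.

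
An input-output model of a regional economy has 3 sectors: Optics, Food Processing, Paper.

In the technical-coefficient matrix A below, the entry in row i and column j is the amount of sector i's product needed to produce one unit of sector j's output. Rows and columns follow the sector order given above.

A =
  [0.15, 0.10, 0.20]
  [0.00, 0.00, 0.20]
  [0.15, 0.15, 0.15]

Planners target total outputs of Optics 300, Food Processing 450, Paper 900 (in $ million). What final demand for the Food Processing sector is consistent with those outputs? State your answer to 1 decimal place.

I − A =
  [   0.85    -0.10    -0.20]
  [   0.00     1.00    -0.20]
  [  -0.15    -0.15     0.85]
d = (I − A) x:
  d_1 = (+0.85)·300 + (-0.10)·450 + (-0.20)·900 = 30.0
  d_2 = (+0.00)·300 + (+1.00)·450 + (-0.20)·900 = 270.0
  d_3 = (-0.15)·300 + (-0.15)·450 + (+0.85)·900 = 652.5

d_2 = 270.0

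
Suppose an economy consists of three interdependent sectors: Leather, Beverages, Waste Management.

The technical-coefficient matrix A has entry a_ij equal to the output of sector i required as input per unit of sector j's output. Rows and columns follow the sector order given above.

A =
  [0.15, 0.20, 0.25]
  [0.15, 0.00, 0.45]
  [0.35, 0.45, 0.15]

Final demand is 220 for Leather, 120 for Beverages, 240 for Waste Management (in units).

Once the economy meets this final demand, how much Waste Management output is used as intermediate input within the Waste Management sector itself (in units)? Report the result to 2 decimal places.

z_WW = 132.24

I − A =
  [   0.85    -0.20    -0.25]
  [  -0.15     1.00    -0.45]
  [  -0.35    -0.45     0.85]
Cofactors of I−A, C_ij = (−1)^(i+j)·(minor ij) (rows/columns in the sector order above):
  C_11 = (1.00)(0.85) − (-0.45)(-0.45) = 0.6475
  C_12 = −[(-0.15)(0.85) − (-0.45)(-0.35)] = 0.2850
  C_13 = (-0.15)(-0.45) − (1.00)(-0.35) = 0.4175
  C_21 = −[(-0.20)(0.85) − (-0.25)(-0.45)] = 0.2825
  C_22 = (0.85)(0.85) − (-0.25)(-0.35) = 0.6350
  C_23 = −[(0.85)(-0.45) − (-0.20)(-0.35)] = 0.4525
  C_31 = (-0.20)(-0.45) − (-0.25)(1.00) = 0.3400
  C_32 = −[(0.85)(-0.45) − (-0.25)(-0.15)] = 0.4200
  C_33 = (0.85)(1.00) − (-0.20)(-0.15) = 0.8200
det(I−A) = Σ_j (I−A)_1j·C_1j = (0.85)(0.6475) + (-0.20)(0.2850) + (-0.25)(0.4175) = 0.3890
adj(I−A) = Cᵀ =
  [ 0.6475   0.2825   0.3400]
  [ 0.2850   0.6350   0.4200]
  [ 0.4175   0.4525   0.8200]
(I − A)⁻¹ = adj(I−A) / det(I−A) ≈
  [   1.6645     0.7262     0.8740]
  [   0.7326     1.6324     1.0797]
  [   1.0733     1.1632     2.1080]
First solve x = (I − A)⁻¹ d = adj(I−A)·d / det(I−A); in particular x_W = (0.4175·220 + 0.4525·120 + 0.8200·240) / 0.3890 = 342.95 / 0.3890 ≈ 881.6195.
Intermediate flow from W to W: z_WW = a_WW · x_W = 0.15 × 342.95 / 0.3890 = 51.4425 / 0.3890 ≈ 132.24.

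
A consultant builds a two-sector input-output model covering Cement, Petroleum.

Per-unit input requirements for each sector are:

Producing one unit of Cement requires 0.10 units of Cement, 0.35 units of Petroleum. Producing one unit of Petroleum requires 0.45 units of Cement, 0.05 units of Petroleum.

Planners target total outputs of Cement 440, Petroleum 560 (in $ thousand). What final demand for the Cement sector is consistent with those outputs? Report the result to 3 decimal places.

d_1 = 144.000

I − A =
  [   0.90    -0.45]
  [  -0.35     0.95]
d = (I − A) x:
  d_1 = (+0.90)·440 + (-0.45)·560 = 144.000
  d_2 = (-0.35)·440 + (+0.95)·560 = 378.000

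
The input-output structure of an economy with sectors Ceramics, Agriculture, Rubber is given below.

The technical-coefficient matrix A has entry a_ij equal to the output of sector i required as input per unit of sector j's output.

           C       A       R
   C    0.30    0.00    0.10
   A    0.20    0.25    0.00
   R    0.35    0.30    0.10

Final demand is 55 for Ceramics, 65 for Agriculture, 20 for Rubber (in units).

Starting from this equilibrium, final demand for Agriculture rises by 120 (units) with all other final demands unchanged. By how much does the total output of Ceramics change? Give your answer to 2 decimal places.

Δx_C = 8.18

I − A =
  [   0.70     0.00    -0.10]
  [  -0.20     0.75     0.00]
  [  -0.35    -0.30     0.90]
Cofactors of I−A, C_ij = (−1)^(i+j)·(minor ij) (rows/columns in the sector order above):
  C_11 = (0.75)(0.90) − (0.00)(-0.30) = 0.6750
  C_12 = −[(-0.20)(0.90) − (0.00)(-0.35)] = 0.1800
  C_13 = (-0.20)(-0.30) − (0.75)(-0.35) = 0.3225
  C_21 = −[(0.00)(0.90) − (-0.10)(-0.30)] = 0.0300
  C_22 = (0.70)(0.90) − (-0.10)(-0.35) = 0.5950
  C_23 = −[(0.70)(-0.30) − (0.00)(-0.35)] = 0.2100
  C_31 = (0.00)(0.00) − (-0.10)(0.75) = 0.0750
  C_32 = −[(0.70)(0.00) − (-0.10)(-0.20)] = 0.0200
  C_33 = (0.70)(0.75) − (0.00)(-0.20) = 0.5250
det(I−A) = Σ_j (I−A)_1j·C_1j = (0.70)(0.6750) + (0.00)(0.1800) + (-0.10)(0.3225) = 0.44025
adj(I−A) = Cᵀ =
  [ 0.6750   0.0300   0.0750]
  [ 0.1800   0.5950   0.0200]
  [ 0.3225   0.2100   0.5250]
(I − A)⁻¹ = adj(I−A) / det(I−A) ≈
  [   1.5332     0.0681     0.1704]
  [   0.4089     1.3515     0.0454]
  [   0.7325     0.4770     1.1925]
Δx = (I − A)⁻¹ Δd with Δd having +120 in the Agriculture component and 0 elsewhere.
So Δx_C = L_CA · (+120), where L_CA = adj(I−A)_CA / det(I−A) = 0.0300 / 0.44025.
Δx_C = 0.0300 × (+120) / 0.44025 = 3.60 / 0.44025 ≈ 8.18.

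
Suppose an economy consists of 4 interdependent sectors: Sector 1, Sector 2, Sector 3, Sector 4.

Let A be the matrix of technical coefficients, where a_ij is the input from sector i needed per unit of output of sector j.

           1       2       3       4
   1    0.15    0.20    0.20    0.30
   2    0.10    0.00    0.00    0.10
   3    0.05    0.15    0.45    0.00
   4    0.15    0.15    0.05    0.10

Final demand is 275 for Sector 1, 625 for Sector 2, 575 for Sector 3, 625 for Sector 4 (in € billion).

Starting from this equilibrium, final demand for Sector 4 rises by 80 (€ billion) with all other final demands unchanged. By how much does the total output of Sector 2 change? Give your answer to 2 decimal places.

Δx_2 = 13.78

I − A =
  [   0.85    -0.20    -0.20    -0.30]
  [  -0.10     1.00     0.00    -0.10]
  [  -0.05    -0.15     0.55     0.00]
  [  -0.15    -0.15    -0.05     0.90]
Compute the cofactors C_ij = (−1)^(i+j)·(3×3 minor ij) of I−A; the adjugate is their transpose:
adj(I−A) = Cᵀ =
  [ 0.48600   0.15300   0.19300   0.17900]
  [ 0.05800   0.38625   0.02675   0.06225]
  [ 0.06000   0.11925   0.68175   0.03325]
  [ 0.09400   0.09650   0.07450   0.44350]
det(I−A) = Σ_j (I−A)_1j·C_1j = (0.85)(0.48600) + (-0.20)(0.05800) + (-0.20)(0.06000) + (-0.30)(0.09400) = 0.3613
(I − A)⁻¹ = adj(I−A) / det(I−A) ≈
  [   1.3451     0.4235     0.5342     0.4954]
  [   0.1605     1.0691     0.0740     0.1723]
  [   0.1661     0.3301     1.8869     0.0920]
  [   0.2602     0.2671     0.2062     1.2275]
Δx = (I − A)⁻¹ Δd with Δd having +80 in the Sector 4 component and 0 elsewhere.
So Δx_2 = L_24 · (+80), where L_24 = adj(I−A)_24 / det(I−A) = 0.06225 / 0.3613.
Δx_2 = 0.06225 × (+80) / 0.3613 = 4.98 / 0.3613 ≈ 13.78.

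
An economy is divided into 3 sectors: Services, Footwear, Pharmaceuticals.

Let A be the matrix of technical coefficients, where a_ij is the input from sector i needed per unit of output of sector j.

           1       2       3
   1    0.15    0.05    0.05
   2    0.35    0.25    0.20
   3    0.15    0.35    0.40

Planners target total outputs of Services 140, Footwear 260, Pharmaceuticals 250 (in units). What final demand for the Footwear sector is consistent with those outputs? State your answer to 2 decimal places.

d_2 = 96.00

I − A =
  [   0.85    -0.05    -0.05]
  [  -0.35     0.75    -0.20]
  [  -0.15    -0.35     0.60]
d = (I − A) x:
  d_1 = (+0.85)·140 + (-0.05)·260 + (-0.05)·250 = 93.50
  d_2 = (-0.35)·140 + (+0.75)·260 + (-0.20)·250 = 96.00
  d_3 = (-0.15)·140 + (-0.35)·260 + (+0.60)·250 = 38.00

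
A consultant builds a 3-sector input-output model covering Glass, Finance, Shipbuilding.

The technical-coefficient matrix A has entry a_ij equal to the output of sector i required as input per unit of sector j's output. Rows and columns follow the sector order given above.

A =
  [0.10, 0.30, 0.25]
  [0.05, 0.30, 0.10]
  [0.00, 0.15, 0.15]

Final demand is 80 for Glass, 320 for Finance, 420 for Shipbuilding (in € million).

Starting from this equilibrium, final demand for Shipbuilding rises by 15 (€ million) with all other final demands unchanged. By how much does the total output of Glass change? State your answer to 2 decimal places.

I − A =
  [   0.90    -0.30    -0.25]
  [  -0.05     0.70    -0.10]
  [   0.00    -0.15     0.85]
Cofactors of I−A, C_ij = (−1)^(i+j)·(minor ij) (rows/columns in the sector order above):
  C_11 = (0.70)(0.85) − (-0.10)(-0.15) = 0.5800
  C_12 = −[(-0.05)(0.85) − (-0.10)(0.00)] = 0.0425
  C_13 = (-0.05)(-0.15) − (0.70)(0.00) = 0.0075
  C_21 = −[(-0.30)(0.85) − (-0.25)(-0.15)] = 0.2925
  C_22 = (0.90)(0.85) − (-0.25)(0.00) = 0.7650
  C_23 = −[(0.90)(-0.15) − (-0.30)(0.00)] = 0.1350
  C_31 = (-0.30)(-0.10) − (-0.25)(0.70) = 0.2050
  C_32 = −[(0.90)(-0.10) − (-0.25)(-0.05)] = 0.1025
  C_33 = (0.90)(0.70) − (-0.30)(-0.05) = 0.6150
det(I−A) = Σ_j (I−A)_1j·C_1j = (0.90)(0.5800) + (-0.30)(0.0425) + (-0.25)(0.0075) = 0.507375
adj(I−A) = Cᵀ =
  [ 0.5800   0.2925   0.2050]
  [ 0.0425   0.7650   0.1025]
  [ 0.0075   0.1350   0.6150]
(I − A)⁻¹ = adj(I−A) / det(I−A) ≈
  [   1.1431     0.5765     0.4040]
  [   0.0838     1.5078     0.2020]
  [   0.0148     0.2661     1.2121]
Δx = (I − A)⁻¹ Δd with Δd having +15 in the Shipbuilding component and 0 elsewhere.
So Δx_1 = L_13 · (+15), where L_13 = adj(I−A)_13 / det(I−A) = 0.2050 / 0.507375.
Δx_1 = 0.2050 × (+15) / 0.507375 = 3.075 / 0.507375 ≈ 6.06.

Δx_1 = 6.06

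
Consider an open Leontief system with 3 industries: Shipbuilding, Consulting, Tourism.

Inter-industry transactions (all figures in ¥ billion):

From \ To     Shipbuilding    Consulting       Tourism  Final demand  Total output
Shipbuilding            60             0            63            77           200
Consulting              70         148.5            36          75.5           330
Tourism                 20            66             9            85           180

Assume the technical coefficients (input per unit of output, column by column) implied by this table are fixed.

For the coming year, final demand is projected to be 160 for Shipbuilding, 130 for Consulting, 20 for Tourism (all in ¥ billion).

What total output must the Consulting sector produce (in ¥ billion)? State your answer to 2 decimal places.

Technical coefficients a_ij = z_ij / X_j:
  a_SS = 60/200 = 0.30, a_CS = 70/200 = 0.35, a_TS = 20/200 = 0.10
  a_SC = 0/330 = 0.00, a_CC = 148.5/330 = 0.45, a_TC = 66/330 = 0.20
  a_ST = 63/180 = 0.35, a_CT = 36/180 = 0.20, a_TT = 9/180 = 0.05
I − A =
  [   0.70     0.00    -0.35]
  [  -0.35     0.55    -0.20]
  [  -0.10    -0.20     0.95]
Cofactors of I−A, C_ij = (−1)^(i+j)·(minor ij) (rows/columns in the sector order above):
  C_11 = (0.55)(0.95) − (-0.20)(-0.20) = 0.4825
  C_12 = −[(-0.35)(0.95) − (-0.20)(-0.10)] = 0.3525
  C_13 = (-0.35)(-0.20) − (0.55)(-0.10) = 0.1250
  C_21 = −[(0.00)(0.95) − (-0.35)(-0.20)] = 0.0700
  C_22 = (0.70)(0.95) − (-0.35)(-0.10) = 0.6300
  C_23 = −[(0.70)(-0.20) − (0.00)(-0.10)] = 0.1400
  C_31 = (0.00)(-0.20) − (-0.35)(0.55) = 0.1925
  C_32 = −[(0.70)(-0.20) − (-0.35)(-0.35)] = 0.2625
  C_33 = (0.70)(0.55) − (0.00)(-0.35) = 0.3850
det(I−A) = Σ_j (I−A)_1j·C_1j = (0.70)(0.4825) + (0.00)(0.3525) + (-0.35)(0.1250) = 0.2940
adj(I−A) = Cᵀ =
  [ 0.4825   0.0700   0.1925]
  [ 0.3525   0.6300   0.2625]
  [ 0.1250   0.1400   0.3850]
(I − A)⁻¹ = adj(I−A) / det(I−A) ≈
  [   1.6412     0.2381     0.6548]
  [   1.1990     2.1429     0.8929]
  [   0.4252     0.4762     1.3095]
x = (I − A)⁻¹ d = adj(I−A)·d / det(I−A), with det(I−A) = 0.2940:
  x_S = (0.4825·160 + 0.0700·130 + 0.1925·20) / 0.2940 = 90.15 / 0.2940 ≈ 306.63
  x_C = (0.3525·160 + 0.6300·130 + 0.2625·20) / 0.2940 = 143.55 / 0.2940 ≈ 488.27
  x_T = (0.1250·160 + 0.1400·130 + 0.3850·20) / 0.2940 = 45.90 / 0.2940 ≈ 156.12

x_C = 488.27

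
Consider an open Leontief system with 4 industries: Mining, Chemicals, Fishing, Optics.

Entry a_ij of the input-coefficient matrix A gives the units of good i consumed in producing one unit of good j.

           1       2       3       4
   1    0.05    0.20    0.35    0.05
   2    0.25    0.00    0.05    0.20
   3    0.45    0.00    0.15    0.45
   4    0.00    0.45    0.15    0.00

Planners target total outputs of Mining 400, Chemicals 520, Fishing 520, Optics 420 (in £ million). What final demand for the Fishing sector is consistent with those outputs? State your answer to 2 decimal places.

I − A =
  [   0.95    -0.20    -0.35    -0.05]
  [  -0.25     1.00    -0.05    -0.20]
  [  -0.45     0.00     0.85    -0.45]
  [   0.00    -0.45    -0.15     1.00]
d = (I − A) x:
  d_1 = (+0.95)·400 + (-0.20)·520 + (-0.35)·520 + (-0.05)·420 = 73.00
  d_2 = (-0.25)·400 + (+1.00)·520 + (-0.05)·520 + (-0.20)·420 = 310.00
  d_3 = (-0.45)·400 + (+0.00)·520 + (+0.85)·520 + (-0.45)·420 = 73.00
  d_4 = (+0.00)·400 + (-0.45)·520 + (-0.15)·520 + (+1.00)·420 = 108.00

d_3 = 73.00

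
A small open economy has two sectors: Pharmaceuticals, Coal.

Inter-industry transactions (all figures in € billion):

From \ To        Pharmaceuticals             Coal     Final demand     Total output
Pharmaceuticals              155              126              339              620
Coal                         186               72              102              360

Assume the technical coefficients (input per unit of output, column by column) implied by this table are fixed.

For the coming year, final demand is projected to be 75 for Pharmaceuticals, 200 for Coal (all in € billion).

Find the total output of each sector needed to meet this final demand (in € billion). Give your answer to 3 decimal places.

x_1 = 262.626, x_2 = 348.485

Technical coefficients a_ij = z_ij / X_j:
  a_11 = 155/620 = 0.25, a_21 = 186/620 = 0.30
  a_12 = 126/360 = 0.35, a_22 = 72/360 = 0.20
I − A =
  [   0.75    -0.35]
  [  -0.30     0.80]
det(I−A) = (0.75)(0.80) − (-0.35)(-0.30) = 0.4950
adj(I−A) = [[0.80, 0.35], [0.30, 0.75]]
(I − A)⁻¹ = adj(I−A) / det(I−A) ≈
  [   1.6162     0.7071]
  [   0.6061     1.5152]
x = (I − A)⁻¹ d = adj(I−A)·d / det(I−A), with det(I−A) = 0.4950:
  x_1 = (0.80·75 + 0.35·200) / 0.4950 = 130.00 / 0.4950 ≈ 262.626
  x_2 = (0.30·75 + 0.75·200) / 0.4950 = 172.50 / 0.4950 ≈ 348.485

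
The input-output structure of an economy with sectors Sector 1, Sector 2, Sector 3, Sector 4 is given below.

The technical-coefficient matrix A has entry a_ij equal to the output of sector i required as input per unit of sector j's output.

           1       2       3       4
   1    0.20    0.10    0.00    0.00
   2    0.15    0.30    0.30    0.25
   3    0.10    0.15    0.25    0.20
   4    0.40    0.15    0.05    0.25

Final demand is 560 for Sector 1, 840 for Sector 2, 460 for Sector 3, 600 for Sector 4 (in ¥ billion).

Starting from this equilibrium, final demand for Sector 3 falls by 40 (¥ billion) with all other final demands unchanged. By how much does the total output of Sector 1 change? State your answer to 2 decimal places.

Δx_1 = -4.12

I − A =
  [   0.80    -0.10     0.00     0.00]
  [  -0.15     0.70    -0.30    -0.25]
  [  -0.10    -0.15     0.75    -0.20]
  [  -0.40    -0.15    -0.05     0.75]
Compute the cofactors C_ij = (−1)^(i+j)·(3×3 minor ij) of I−A; the adjugate is their transpose:
adj(I−A) = Cᵀ =
  [ 0.314000   0.055250   0.023750   0.024750]
  [ 0.205625   0.442000   0.190000   0.198000]
  [ 0.141125   0.129500   0.368750   0.141500]
  [ 0.218000   0.126500   0.075250   0.369750]
det(I−A) = Σ_j (I−A)_1j·C_1j = (0.80)(0.314000) + (-0.10)(0.205625) + (0.00)(0.141125) + (0.00)(0.218000) = 0.2306375
(I − A)⁻¹ = adj(I−A) / det(I−A) ≈
  [   1.3614     0.2396     0.1030     0.1073]
  [   0.8916     1.9164     0.8238     0.8585]
  [   0.6119     0.5615     1.5988     0.6135]
  [   0.9452     0.5485     0.3263     1.6032]
Δx = (I − A)⁻¹ Δd with Δd having -40 in the Sector 3 component and 0 elsewhere.
So Δx_1 = L_13 · (-40), where L_13 = adj(I−A)_13 / det(I−A) = 0.023750 / 0.2306375.
Δx_1 = 0.023750 × (-40) / 0.2306375 = -0.95 / 0.2306375 ≈ -4.12.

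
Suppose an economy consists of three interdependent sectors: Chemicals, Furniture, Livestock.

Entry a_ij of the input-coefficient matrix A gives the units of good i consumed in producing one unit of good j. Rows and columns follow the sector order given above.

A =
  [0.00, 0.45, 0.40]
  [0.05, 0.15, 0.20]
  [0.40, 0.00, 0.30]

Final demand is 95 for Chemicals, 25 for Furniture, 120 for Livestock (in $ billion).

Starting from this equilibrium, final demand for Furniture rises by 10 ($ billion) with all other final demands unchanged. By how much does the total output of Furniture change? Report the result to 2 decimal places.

I − A =
  [   1.00    -0.45    -0.40]
  [  -0.05     0.85    -0.20]
  [  -0.40     0.00     0.70]
Cofactors of I−A, C_ij = (−1)^(i+j)·(minor ij) (rows/columns in the sector order above):
  C_11 = (0.85)(0.70) − (-0.20)(0.00) = 0.5950
  C_12 = −[(-0.05)(0.70) − (-0.20)(-0.40)] = 0.1150
  C_13 = (-0.05)(0.00) − (0.85)(-0.40) = 0.3400
  C_21 = −[(-0.45)(0.70) − (-0.40)(0.00)] = 0.3150
  C_22 = (1.00)(0.70) − (-0.40)(-0.40) = 0.5400
  C_23 = −[(1.00)(0.00) − (-0.45)(-0.40)] = 0.1800
  C_31 = (-0.45)(-0.20) − (-0.40)(0.85) = 0.4300
  C_32 = −[(1.00)(-0.20) − (-0.40)(-0.05)] = 0.2200
  C_33 = (1.00)(0.85) − (-0.45)(-0.05) = 0.8275
det(I−A) = Σ_j (I−A)_1j·C_1j = (1.00)(0.5950) + (-0.45)(0.1150) + (-0.40)(0.3400) = 0.40725
adj(I−A) = Cᵀ =
  [ 0.5950   0.3150   0.4300]
  [ 0.1150   0.5400   0.2200]
  [ 0.3400   0.1800   0.8275]
(I − A)⁻¹ = adj(I−A) / det(I−A) ≈
  [   1.4610     0.7735     1.0559]
  [   0.2824     1.3260     0.5402]
  [   0.8349     0.4420     2.0319]
Δx = (I − A)⁻¹ Δd with Δd having +10 in the Furniture component and 0 elsewhere.
So Δx_F = L_FF · (+10), where L_FF = adj(I−A)_FF / det(I−A) = 0.5400 / 0.40725.
Δx_F = 0.5400 × (+10) / 0.40725 = 5.40 / 0.40725 ≈ 13.26.

Δx_F = 13.26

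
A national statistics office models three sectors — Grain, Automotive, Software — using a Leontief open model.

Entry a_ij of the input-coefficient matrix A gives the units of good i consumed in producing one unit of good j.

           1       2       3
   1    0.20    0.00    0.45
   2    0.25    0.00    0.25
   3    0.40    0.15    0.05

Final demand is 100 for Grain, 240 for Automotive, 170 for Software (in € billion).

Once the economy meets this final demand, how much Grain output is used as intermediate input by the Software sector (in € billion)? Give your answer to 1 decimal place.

z_13 = 176.0

I − A =
  [   0.80     0.00    -0.45]
  [  -0.25     1.00    -0.25]
  [  -0.40    -0.15     0.95]
Cofactors of I−A, C_ij = (−1)^(i+j)·(minor ij) (rows/columns in the sector order above):
  C_11 = (1.00)(0.95) − (-0.25)(-0.15) = 0.9125
  C_12 = −[(-0.25)(0.95) − (-0.25)(-0.40)] = 0.3375
  C_13 = (-0.25)(-0.15) − (1.00)(-0.40) = 0.4375
  C_21 = −[(0.00)(0.95) − (-0.45)(-0.15)] = 0.0675
  C_22 = (0.80)(0.95) − (-0.45)(-0.40) = 0.5800
  C_23 = −[(0.80)(-0.15) − (0.00)(-0.40)] = 0.1200
  C_31 = (0.00)(-0.25) − (-0.45)(1.00) = 0.4500
  C_32 = −[(0.80)(-0.25) − (-0.45)(-0.25)] = 0.3125
  C_33 = (0.80)(1.00) − (0.00)(-0.25) = 0.8000
det(I−A) = Σ_j (I−A)_1j·C_1j = (0.80)(0.9125) + (0.00)(0.3375) + (-0.45)(0.4375) = 0.533125
adj(I−A) = Cᵀ =
  [ 0.9125   0.0675   0.4500]
  [ 0.3375   0.5800   0.3125]
  [ 0.4375   0.1200   0.8000]
(I − A)⁻¹ = adj(I−A) / det(I−A) ≈
  [   1.7116     0.1266     0.8441]
  [   0.6331     1.0879     0.5862]
  [   0.8206     0.2251     1.5006]
First solve x = (I − A)⁻¹ d = adj(I−A)·d / det(I−A); in particular x_3 = (0.4375·100 + 0.1200·240 + 0.8000·170) / 0.533125 = 208.55 / 0.533125 ≈ 391.184.
Intermediate flow from 1 to 3: z_13 = a_13 · x_3 = 0.45 × 208.55 / 0.533125 = 93.8475 / 0.533125 ≈ 176.0.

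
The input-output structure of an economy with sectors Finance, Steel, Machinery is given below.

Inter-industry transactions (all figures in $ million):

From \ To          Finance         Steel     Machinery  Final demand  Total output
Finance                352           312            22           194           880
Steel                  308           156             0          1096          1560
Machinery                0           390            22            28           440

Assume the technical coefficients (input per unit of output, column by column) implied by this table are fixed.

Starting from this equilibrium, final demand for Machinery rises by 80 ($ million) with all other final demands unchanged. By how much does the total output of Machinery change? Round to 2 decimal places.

Technical coefficients a_ij = z_ij / X_j:
  a_11 = 352/880 = 0.40, a_21 = 308/880 = 0.35, a_31 = 0/880 = 0.00
  a_12 = 312/1560 = 0.20, a_22 = 156/1560 = 0.10, a_32 = 390/1560 = 0.25
  a_13 = 22/440 = 0.05, a_23 = 0/440 = 0.00, a_33 = 22/440 = 0.05
I − A =
  [   0.60    -0.20    -0.05]
  [  -0.35     0.90     0.00]
  [   0.00    -0.25     0.95]
Cofactors of I−A, C_ij = (−1)^(i+j)·(minor ij) (rows/columns in the sector order above):
  C_11 = (0.90)(0.95) − (0.00)(-0.25) = 0.8550
  C_12 = −[(-0.35)(0.95) − (0.00)(0.00)] = 0.3325
  C_13 = (-0.35)(-0.25) − (0.90)(0.00) = 0.0875
  C_21 = −[(-0.20)(0.95) − (-0.05)(-0.25)] = 0.2025
  C_22 = (0.60)(0.95) − (-0.05)(0.00) = 0.5700
  C_23 = −[(0.60)(-0.25) − (-0.20)(0.00)] = 0.1500
  C_31 = (-0.20)(0.00) − (-0.05)(0.90) = 0.0450
  C_32 = −[(0.60)(0.00) − (-0.05)(-0.35)] = 0.0175
  C_33 = (0.60)(0.90) − (-0.20)(-0.35) = 0.4700
det(I−A) = Σ_j (I−A)_1j·C_1j = (0.60)(0.8550) + (-0.20)(0.3325) + (-0.05)(0.0875) = 0.442125
adj(I−A) = Cᵀ =
  [ 0.8550   0.2025   0.0450]
  [ 0.3325   0.5700   0.0175]
  [ 0.0875   0.1500   0.4700]
(I − A)⁻¹ = adj(I−A) / det(I−A) ≈
  [   1.9338     0.4580     0.1018]
  [   0.7520     1.2892     0.0396]
  [   0.1979     0.3393     1.0630]
Δx = (I − A)⁻¹ Δd with Δd having +80 in the Machinery component and 0 elsewhere.
So Δx_3 = L_33 · (+80), where L_33 = adj(I−A)_33 / det(I−A) = 0.4700 / 0.442125.
Δx_3 = 0.4700 × (+80) / 0.442125 = 37.60 / 0.442125 ≈ 85.04.

Δx_3 = 85.04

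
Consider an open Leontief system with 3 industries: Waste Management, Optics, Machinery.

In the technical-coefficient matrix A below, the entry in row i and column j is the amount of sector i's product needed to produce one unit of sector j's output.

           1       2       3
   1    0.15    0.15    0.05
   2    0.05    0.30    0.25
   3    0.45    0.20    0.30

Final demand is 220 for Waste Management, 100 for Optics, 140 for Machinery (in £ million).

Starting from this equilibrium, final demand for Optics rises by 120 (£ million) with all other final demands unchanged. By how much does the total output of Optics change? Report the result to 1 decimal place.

Δx_2 = 204.7

I − A =
  [   0.85    -0.15    -0.05]
  [  -0.05     0.70    -0.25]
  [  -0.45    -0.20     0.70]
Cofactors of I−A, C_ij = (−1)^(i+j)·(minor ij) (rows/columns in the sector order above):
  C_11 = (0.70)(0.70) − (-0.25)(-0.20) = 0.4400
  C_12 = −[(-0.05)(0.70) − (-0.25)(-0.45)] = 0.1475
  C_13 = (-0.05)(-0.20) − (0.70)(-0.45) = 0.3250
  C_21 = −[(-0.15)(0.70) − (-0.05)(-0.20)] = 0.1150
  C_22 = (0.85)(0.70) − (-0.05)(-0.45) = 0.5725
  C_23 = −[(0.85)(-0.20) − (-0.15)(-0.45)] = 0.2375
  C_31 = (-0.15)(-0.25) − (-0.05)(0.70) = 0.0725
  C_32 = −[(0.85)(-0.25) − (-0.05)(-0.05)] = 0.2150
  C_33 = (0.85)(0.70) − (-0.15)(-0.05) = 0.5875
det(I−A) = Σ_j (I−A)_1j·C_1j = (0.85)(0.4400) + (-0.15)(0.1475) + (-0.05)(0.3250) = 0.335625
adj(I−A) = Cᵀ =
  [ 0.4400   0.1150   0.0725]
  [ 0.1475   0.5725   0.2150]
  [ 0.3250   0.2375   0.5875]
(I − A)⁻¹ = adj(I−A) / det(I−A) ≈
  [   1.3110     0.3426     0.2160]
  [   0.4395     1.7058     0.6406]
  [   0.9683     0.7076     1.7505]
Δx = (I − A)⁻¹ Δd with Δd having +120 in the Optics component and 0 elsewhere.
So Δx_2 = L_22 · (+120), where L_22 = adj(I−A)_22 / det(I−A) = 0.5725 / 0.335625.
Δx_2 = 0.5725 × (+120) / 0.335625 = 68.70 / 0.335625 ≈ 204.7.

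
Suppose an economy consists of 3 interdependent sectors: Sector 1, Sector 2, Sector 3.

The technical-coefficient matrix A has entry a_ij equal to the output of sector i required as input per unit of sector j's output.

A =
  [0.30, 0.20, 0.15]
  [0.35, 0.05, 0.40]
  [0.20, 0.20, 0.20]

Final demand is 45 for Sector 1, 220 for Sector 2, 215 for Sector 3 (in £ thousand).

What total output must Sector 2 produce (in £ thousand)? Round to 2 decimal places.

I − A =
  [   0.70    -0.20    -0.15]
  [  -0.35     0.95    -0.40]
  [  -0.20    -0.20     0.80]
Cofactors of I−A, C_ij = (−1)^(i+j)·(minor ij) (rows/columns in the sector order above):
  C_11 = (0.95)(0.80) − (-0.40)(-0.20) = 0.6800
  C_12 = −[(-0.35)(0.80) − (-0.40)(-0.20)] = 0.3600
  C_13 = (-0.35)(-0.20) − (0.95)(-0.20) = 0.2600
  C_21 = −[(-0.20)(0.80) − (-0.15)(-0.20)] = 0.1900
  C_22 = (0.70)(0.80) − (-0.15)(-0.20) = 0.5300
  C_23 = −[(0.70)(-0.20) − (-0.20)(-0.20)] = 0.1800
  C_31 = (-0.20)(-0.40) − (-0.15)(0.95) = 0.2225
  C_32 = −[(0.70)(-0.40) − (-0.15)(-0.35)] = 0.3325
  C_33 = (0.70)(0.95) − (-0.20)(-0.35) = 0.5950
det(I−A) = Σ_j (I−A)_1j·C_1j = (0.70)(0.6800) + (-0.20)(0.3600) + (-0.15)(0.2600) = 0.3650
adj(I−A) = Cᵀ =
  [ 0.6800   0.1900   0.2225]
  [ 0.3600   0.5300   0.3325]
  [ 0.2600   0.1800   0.5950]
(I − A)⁻¹ = adj(I−A) / det(I−A) ≈
  [   1.8630     0.5205     0.6096]
  [   0.9863     1.4521     0.9110]
  [   0.7123     0.4932     1.6301]
x = (I − A)⁻¹ d = adj(I−A)·d / det(I−A), with det(I−A) = 0.3650:
  x_1 = (0.6800·45 + 0.1900·220 + 0.2225·215) / 0.3650 = 120.2375 / 0.3650 ≈ 329.42
  x_2 = (0.3600·45 + 0.5300·220 + 0.3325·215) / 0.3650 = 204.2875 / 0.3650 ≈ 559.69
  x_3 = (0.2600·45 + 0.1800·220 + 0.5950·215) / 0.3650 = 179.225 / 0.3650 ≈ 491.03

x_2 = 559.69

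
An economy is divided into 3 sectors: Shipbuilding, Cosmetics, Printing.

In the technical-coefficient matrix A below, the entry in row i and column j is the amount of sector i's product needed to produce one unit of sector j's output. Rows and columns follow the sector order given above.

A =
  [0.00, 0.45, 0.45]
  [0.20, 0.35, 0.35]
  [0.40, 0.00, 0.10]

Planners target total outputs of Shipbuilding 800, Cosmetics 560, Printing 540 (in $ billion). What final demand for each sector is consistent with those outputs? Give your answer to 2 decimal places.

I − A =
  [   1.00    -0.45    -0.45]
  [  -0.20     0.65    -0.35]
  [  -0.40     0.00     0.90]
d = (I − A) x:
  d_1 = (+1.00)·800 + (-0.45)·560 + (-0.45)·540 = 305.00
  d_2 = (-0.20)·800 + (+0.65)·560 + (-0.35)·540 = 15.00
  d_3 = (-0.40)·800 + (+0.00)·560 + (+0.90)·540 = 166.00

d_1 = 305.00, d_2 = 15.00, d_3 = 166.00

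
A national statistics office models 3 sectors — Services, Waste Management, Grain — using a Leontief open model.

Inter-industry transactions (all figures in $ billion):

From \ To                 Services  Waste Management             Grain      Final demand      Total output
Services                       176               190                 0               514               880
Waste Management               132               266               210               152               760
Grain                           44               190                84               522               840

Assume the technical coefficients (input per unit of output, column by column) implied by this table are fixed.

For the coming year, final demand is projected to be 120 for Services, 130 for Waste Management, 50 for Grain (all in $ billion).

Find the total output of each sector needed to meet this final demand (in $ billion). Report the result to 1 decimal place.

Technical coefficients a_ij = z_ij / X_j:
  a_11 = 176/880 = 0.20, a_21 = 132/880 = 0.15, a_31 = 44/880 = 0.05
  a_12 = 190/760 = 0.25, a_22 = 266/760 = 0.35, a_32 = 190/760 = 0.25
  a_13 = 0/840 = 0.00, a_23 = 210/840 = 0.25, a_33 = 84/840 = 0.10
I − A =
  [   0.80    -0.25     0.00]
  [  -0.15     0.65    -0.25]
  [  -0.05    -0.25     0.90]
Cofactors of I−A, C_ij = (−1)^(i+j)·(minor ij) (rows/columns in the sector order above):
  C_11 = (0.65)(0.90) − (-0.25)(-0.25) = 0.5225
  C_12 = −[(-0.15)(0.90) − (-0.25)(-0.05)] = 0.1475
  C_13 = (-0.15)(-0.25) − (0.65)(-0.05) = 0.0700
  C_21 = −[(-0.25)(0.90) − (0.00)(-0.25)] = 0.2250
  C_22 = (0.80)(0.90) − (0.00)(-0.05) = 0.7200
  C_23 = −[(0.80)(-0.25) − (-0.25)(-0.05)] = 0.2125
  C_31 = (-0.25)(-0.25) − (0.00)(0.65) = 0.0625
  C_32 = −[(0.80)(-0.25) − (0.00)(-0.15)] = 0.2000
  C_33 = (0.80)(0.65) − (-0.25)(-0.15) = 0.4825
det(I−A) = Σ_j (I−A)_1j·C_1j = (0.80)(0.5225) + (-0.25)(0.1475) + (0.00)(0.0700) = 0.381125
adj(I−A) = Cᵀ =
  [ 0.5225   0.2250   0.0625]
  [ 0.1475   0.7200   0.2000]
  [ 0.0700   0.2125   0.4825]
(I − A)⁻¹ = adj(I−A) / det(I−A) ≈
  [   1.3709     0.5904     0.1640]
  [   0.3870     1.8891     0.5248]
  [   0.1837     0.5576     1.2660]
x = (I − A)⁻¹ d = adj(I−A)·d / det(I−A), with det(I−A) = 0.381125:
  x_1 = (0.5225·120 + 0.2250·130 + 0.0625·50) / 0.381125 = 95.075 / 0.381125 ≈ 249.5
  x_2 = (0.1475·120 + 0.7200·130 + 0.2000·50) / 0.381125 = 121.30 / 0.381125 ≈ 318.3
  x_3 = (0.0700·120 + 0.2125·130 + 0.4825·50) / 0.381125 = 60.15 / 0.381125 ≈ 157.8

x_1 = 249.5, x_2 = 318.3, x_3 = 157.8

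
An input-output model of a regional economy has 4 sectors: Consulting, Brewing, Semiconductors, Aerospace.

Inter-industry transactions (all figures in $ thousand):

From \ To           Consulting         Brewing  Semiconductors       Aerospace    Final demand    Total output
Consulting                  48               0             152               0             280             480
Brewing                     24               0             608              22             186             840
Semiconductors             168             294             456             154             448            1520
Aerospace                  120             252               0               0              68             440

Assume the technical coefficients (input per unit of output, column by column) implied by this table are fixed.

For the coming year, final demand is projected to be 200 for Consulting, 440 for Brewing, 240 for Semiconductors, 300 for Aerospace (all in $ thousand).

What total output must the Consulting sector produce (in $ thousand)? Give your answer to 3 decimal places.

x_1 = 380.186

Technical coefficients a_ij = z_ij / X_j:
  a_11 = 48/480 = 0.10, a_21 = 24/480 = 0.05, a_31 = 168/480 = 0.35, a_41 = 120/480 = 0.25
  a_12 = 0/840 = 0.00, a_22 = 0/840 = 0.00, a_32 = 294/840 = 0.35, a_42 = 252/840 = 0.30
  a_13 = 152/1520 = 0.10, a_23 = 608/1520 = 0.40, a_33 = 456/1520 = 0.30, a_43 = 0/1520 = 0.00
  a_14 = 0/440 = 0.00, a_24 = 22/440 = 0.05, a_34 = 154/440 = 0.35, a_44 = 0/440 = 0.00
I − A =
  [   0.90     0.00    -0.10     0.00]
  [  -0.05     1.00    -0.40    -0.05]
  [  -0.35    -0.35     0.70    -0.35]
  [  -0.25    -0.30     0.00     1.00]
Compute the cofactors C_ij = (−1)^(i+j)·(3×3 minor ij) of I−A; the adjugate is their transpose:
adj(I−A) = Cᵀ =
  [ 0.507500   0.045500   0.098500   0.036750]
  [ 0.218750   0.586250   0.366250   0.157500]
  [ 0.459375   0.409500   0.886500   0.330750]
  [ 0.192500   0.187250   0.134500   0.467250]
det(I−A) = Σ_j (I−A)_1j·C_1j = (0.90)(0.507500) + (0.00)(0.218750) + (-0.10)(0.459375) + (0.00)(0.192500) = 0.4108125
(I − A)⁻¹ = adj(I−A) / det(I−A) ≈
  [   1.2354     0.1108     0.2398     0.0895]
  [   0.5325     1.4271     0.8915     0.3834]
  [   1.1182     0.9968     2.1579     0.8051]
  [   0.4686     0.4558     0.3274     1.1374]
x = (I − A)⁻¹ d = adj(I−A)·d / det(I−A), with det(I−A) = 0.4108125:
  x_1 = (0.507500·200 + 0.045500·440 + 0.098500·240 + 0.036750·300) / 0.4108125 = 156.185 / 0.4108125 ≈ 380.186
  x_2 = (0.218750·200 + 0.586250·440 + 0.366250·240 + 0.157500·300) / 0.4108125 = 436.85 / 0.4108125 ≈ 1063.380
  x_3 = (0.459375·200 + 0.409500·440 + 0.886500·240 + 0.330750·300) / 0.4108125 = 584.04 / 0.4108125 ≈ 1421.670
  x_4 = (0.192500·200 + 0.187250·440 + 0.134500·240 + 0.467250·300) / 0.4108125 = 293.345 / 0.4108125 ≈ 714.061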